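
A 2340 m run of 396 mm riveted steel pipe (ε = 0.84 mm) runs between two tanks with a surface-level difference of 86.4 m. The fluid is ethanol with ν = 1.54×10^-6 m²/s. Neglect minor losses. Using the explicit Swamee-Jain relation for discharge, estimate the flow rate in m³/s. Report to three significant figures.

Q ≈ 0.426 m³/s

Swamee-Jain (Type II): Q = -0.965·√(gD⁵h_f/L)·ln[ε/(3.7D) + √(3.17ν²L/(gD³h_f))]
√(gD⁵h_f/L) = √(9.81·0.396⁵·86.4/2340) = 0.05939
ε/(3.7D) = 5.73×10^-4; √(3.17ν²L/(gD³h_f)) = 1.83×10^-5
Q = -0.965·0.05939·ln(5.916×10^-4) = 0.4260 m³/s
Check: V = 3.46 m/s, Re = 8.89×10^5, f = 0.02407, h_f = 86.7 m ≈ 86.4 m ✓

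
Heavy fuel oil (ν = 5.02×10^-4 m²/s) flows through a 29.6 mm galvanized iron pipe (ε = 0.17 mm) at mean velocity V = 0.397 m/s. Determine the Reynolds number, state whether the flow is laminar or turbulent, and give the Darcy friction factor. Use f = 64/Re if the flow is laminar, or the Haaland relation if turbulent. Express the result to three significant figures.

Re = VD/ν = 0.3970·0.0296/5.02×10^-4 = 23.4
Re < 2300 → laminar → f = 64/Re = 2.734

Re ≈ 23.4; laminar; f = 64/Re ≈ 2.73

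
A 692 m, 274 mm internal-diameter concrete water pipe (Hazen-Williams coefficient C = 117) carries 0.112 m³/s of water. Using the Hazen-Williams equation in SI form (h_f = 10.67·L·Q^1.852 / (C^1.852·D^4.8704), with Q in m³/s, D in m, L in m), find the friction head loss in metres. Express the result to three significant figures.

h_f ≈ 10.4 m

h_f = 10.67·692·0.112^1.852 / (117^1.852·0.274^4.8704) = 10.36 m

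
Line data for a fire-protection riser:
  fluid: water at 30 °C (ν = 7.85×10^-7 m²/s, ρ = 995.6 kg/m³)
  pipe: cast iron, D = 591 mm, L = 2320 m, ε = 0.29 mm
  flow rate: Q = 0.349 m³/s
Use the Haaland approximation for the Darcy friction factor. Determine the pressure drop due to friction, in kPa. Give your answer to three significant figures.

Δp ≈ 54.2 kPa

V = 4Q/(πD²) = 4·0.349/(π·0.591²) = 1.272 m/s
Re = VD/ν = 1.272·0.591/7.85×10^-7 = 9.58×10^5 → turbulent
ε/D = 0.29/591 = 4.91×10^-4
Haaland: f = 0.01713
h_f = f(L/D)V²/(2g) = 0.01713·(2320/0.591)·1.272²/(2·9.81) = 5.546 m
Δp = ρg·h_f = 995.6·9.81·5.546 = 54.17 kPa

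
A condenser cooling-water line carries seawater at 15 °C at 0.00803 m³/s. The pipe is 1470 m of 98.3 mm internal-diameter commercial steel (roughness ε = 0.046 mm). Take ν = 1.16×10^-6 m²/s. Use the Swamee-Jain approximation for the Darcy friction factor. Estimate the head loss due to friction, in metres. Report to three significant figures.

h_f ≈ 17.6 m

V = 4Q/(πD²) = 4·0.00803/(π·0.0983²) = 1.058 m/s
Re = VD/ν = 1.058·0.0983/1.16×10^-6 = 8.97×10^4 → turbulent
ε/D = 0.046/98.3 = 4.68×10^-4
Swamee-Jain: f = 0.02057
h_f = f(L/D)V²/(2g) = 0.02057·(1470/0.0983)·1.058²/(2·9.81) = 17.56 m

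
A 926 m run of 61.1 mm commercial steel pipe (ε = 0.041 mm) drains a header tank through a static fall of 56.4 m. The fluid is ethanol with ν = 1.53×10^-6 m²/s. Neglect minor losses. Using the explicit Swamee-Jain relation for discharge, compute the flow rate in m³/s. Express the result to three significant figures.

Q ≈ 0.00536 m³/s

Swamee-Jain (Type II): Q = -0.965·√(gD⁵h_f/L)·ln[ε/(3.7D) + √(3.17ν²L/(gD³h_f))]
√(gD⁵h_f/L) = √(9.81·0.0611⁵·56.4/926) = 7.133×10^-4
ε/(3.7D) = 1.81×10^-4; √(3.17ν²L/(gD³h_f)) = 2.33×10^-4
Q = -0.965·7.133×10^-4·ln(4.147×10^-4) = 0.005361 m³/s
Check: V = 1.83 m/s, Re = 7.30×10^4, f = 0.02196, h_f = 56.7 m ≈ 56.4 m ✓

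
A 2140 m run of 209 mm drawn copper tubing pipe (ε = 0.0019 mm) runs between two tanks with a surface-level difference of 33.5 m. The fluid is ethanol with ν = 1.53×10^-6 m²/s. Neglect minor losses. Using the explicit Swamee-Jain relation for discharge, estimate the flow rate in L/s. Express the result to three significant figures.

Swamee-Jain (Type II): Q = -0.965·√(gD⁵h_f/L)·ln[ε/(3.7D) + √(3.17ν²L/(gD³h_f))]
√(gD⁵h_f/L) = √(9.81·0.209⁵·33.5/2140) = 0.007826
ε/(3.7D) = 2.46×10^-6; √(3.17ν²L/(gD³h_f)) = 7.28×10^-5
Q = -0.965·0.007826·ln(7.521×10^-5) = 0.07170 m³/s
Check: V = 2.09 m/s, Re = 2.86×10^5, f = 0.01461, h_f = 33.3 m ≈ 33.5 m ✓

Q ≈ 71.7 L/s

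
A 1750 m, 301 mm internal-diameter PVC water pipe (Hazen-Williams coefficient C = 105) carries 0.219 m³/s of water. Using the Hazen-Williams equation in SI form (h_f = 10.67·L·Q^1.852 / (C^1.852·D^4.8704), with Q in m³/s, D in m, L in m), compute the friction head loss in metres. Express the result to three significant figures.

h_f ≈ 70.2 m

h_f = 10.67·1750·0.219^1.852 / (105^1.852·0.301^4.8704) = 70.15 m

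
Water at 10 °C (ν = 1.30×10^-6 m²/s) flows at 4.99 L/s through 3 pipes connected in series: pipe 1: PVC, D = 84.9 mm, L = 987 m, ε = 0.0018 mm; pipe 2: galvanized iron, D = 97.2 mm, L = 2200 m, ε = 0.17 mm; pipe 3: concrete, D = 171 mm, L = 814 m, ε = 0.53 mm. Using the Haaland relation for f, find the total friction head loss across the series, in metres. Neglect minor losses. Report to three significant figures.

H ≈ 23.0 m

Pipe 1: V = 0.8814 m/s, Re = 5.76×10^4, ε/D = 2.12×10^-5, f = 0.02013, h_1 = f(L/D)V²/2g = 9.266 m
Pipe 2: V = 0.6725 m/s, Re = 5.03×10^4, ε/D = 0.00175, f = 0.02567, h_2 = f(L/D)V²/2g = 13.39 m
Pipe 3: V = 0.2173 m/s, Re = 2.86×10^4, ε/D = 0.00310, f = 0.03007, h_3 = f(L/D)V²/2g = 0.3445 m
Series → Q common, losses add: H = Σh = 23.00 m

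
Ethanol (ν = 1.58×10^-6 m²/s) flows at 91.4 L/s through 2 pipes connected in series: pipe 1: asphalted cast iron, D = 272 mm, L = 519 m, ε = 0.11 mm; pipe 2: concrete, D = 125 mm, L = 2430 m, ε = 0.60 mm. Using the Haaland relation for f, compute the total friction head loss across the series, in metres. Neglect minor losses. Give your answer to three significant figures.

H ≈ 1660 m

Pipe 1: V = 1.573 m/s, Re = 2.71×10^5, ε/D = 4.04×10^-4, f = 0.01764, h_1 = f(L/D)V²/2g = 4.244 m
Pipe 2: V = 7.448 m/s, Re = 5.89×10^5, ε/D = 0.00480, f = 0.03021, h_2 = f(L/D)V²/2g = 1660 m
Series → Q common, losses add: H = Σh = 1665 m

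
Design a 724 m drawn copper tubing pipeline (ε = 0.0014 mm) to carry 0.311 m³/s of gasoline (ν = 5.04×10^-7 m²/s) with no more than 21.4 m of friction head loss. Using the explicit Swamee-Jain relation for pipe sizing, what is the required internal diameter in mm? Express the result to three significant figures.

D ≈ 309 mm

Swamee-Jain (Type III): D = 0.66·[ε^1.25·(LQ²/(gh_f))^4.75 + ν·Q^9.4·(L/(gh_f))^5.2]^0.04
LQ²/(gh_f) = 0.3336; L/(gh_f) = 3.449
Term 1 = ε^1.25·(…)^4.75 = 2.62×10^-10; Term 2 = ν·Q^9.4·(…)^5.2 = 5.37×10^-9
D = 0.66·(2.62×10^-10 + 5.37×10^-9)^0.04 = 0.3087 m = 309 mm
Check: V = 4.15 m/s, Re = 2.54×10^6, f = 0.01018, h_f = 21.0 m ≈ 21.4 m ✓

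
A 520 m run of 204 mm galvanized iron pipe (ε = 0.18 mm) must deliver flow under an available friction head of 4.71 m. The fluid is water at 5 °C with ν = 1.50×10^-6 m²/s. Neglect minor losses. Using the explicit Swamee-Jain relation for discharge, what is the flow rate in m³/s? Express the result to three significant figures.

Swamee-Jain (Type II): Q = -0.965·√(gD⁵h_f/L)·ln[ε/(3.7D) + √(3.17ν²L/(gD³h_f))]
√(gD⁵h_f/L) = √(9.81·0.204⁵·4.71/520) = 0.005603
ε/(3.7D) = 2.38×10^-4; √(3.17ν²L/(gD³h_f)) = 9.72×10^-5
Q = -0.965·0.005603·ln(3.357×10^-4) = 0.04325 m³/s
Check: V = 1.32 m/s, Re = 1.80×10^5, f = 0.02086, h_f = 4.75 m ≈ 4.71 m ✓

Q ≈ 0.0433 m³/s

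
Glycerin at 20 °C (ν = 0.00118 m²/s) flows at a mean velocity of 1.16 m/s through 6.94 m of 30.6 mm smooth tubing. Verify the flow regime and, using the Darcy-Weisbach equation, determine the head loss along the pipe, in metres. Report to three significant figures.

Re = VD/ν = 1.16·0.03060/0.00118 = 30.1 → laminar (Re < 2300)
f = 64/Re = 2.128
h_f = f(L/D)V²/(2g) = 2.128·(6.94/0.03060)·1.16²/(2·9.81) = 33.09 m

h_f ≈ 33.1 m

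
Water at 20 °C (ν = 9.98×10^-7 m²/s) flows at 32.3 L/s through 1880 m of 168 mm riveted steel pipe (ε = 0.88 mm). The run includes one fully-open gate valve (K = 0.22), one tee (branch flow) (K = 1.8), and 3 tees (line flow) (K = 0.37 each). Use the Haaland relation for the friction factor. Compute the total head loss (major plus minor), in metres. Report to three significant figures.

H_L ≈ 38.1 m

V = 4Q/(πD²) = 1.457 m/s; V²/2g = 0.1082 m
Re = 2.45×10^5, ε/D = 0.00524 → f = 0.03120 (Haaland)
Major: h_f = f(L/D)·V²/2g = 0.03120·11190·0.1082 = 37.79 m
Minor: ΣK = 3.13; h_m = ΣK·V²/2g = 0.3387 m
Total H_L = 37.79 + 0.3387 = 38.13 m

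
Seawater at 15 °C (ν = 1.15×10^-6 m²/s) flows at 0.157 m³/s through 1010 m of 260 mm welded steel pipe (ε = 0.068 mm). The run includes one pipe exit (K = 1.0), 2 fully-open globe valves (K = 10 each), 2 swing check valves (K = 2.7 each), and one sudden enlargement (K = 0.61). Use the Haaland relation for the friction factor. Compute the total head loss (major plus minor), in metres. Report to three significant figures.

V = 4Q/(πD²) = 2.957 m/s; V²/2g = 0.4457 m
Re = 6.69×10^5, ε/D = 2.62×10^-4 → f = 0.01555 (Haaland)
Major: h_f = f(L/D)·V²/2g = 0.01555·3885·0.4457 = 26.92 m
Minor: ΣK = 27.0; h_m = ΣK·V²/2g = 12.04 m
Total H_L = 26.92 + 12.04 = 38.95 m

H_L ≈ 39.0 m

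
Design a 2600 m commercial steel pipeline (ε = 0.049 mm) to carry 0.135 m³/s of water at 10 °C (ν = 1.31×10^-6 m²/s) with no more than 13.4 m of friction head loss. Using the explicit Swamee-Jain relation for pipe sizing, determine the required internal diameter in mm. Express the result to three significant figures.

Swamee-Jain (Type III): D = 0.66·[ε^1.25·(LQ²/(gh_f))^4.75 + ν·Q^9.4·(L/(gh_f))^5.2]^0.04
LQ²/(gh_f) = 0.3605; L/(gh_f) = 19.78
Term 1 = ε^1.25·(…)^4.75 = 3.22×10^-8; Term 2 = ν·Q^9.4·(…)^5.2 = 4.82×10^-8
D = 0.66·(3.22×10^-8 + 4.82×10^-8)^0.04 = 0.3434 m = 343 mm
Check: V = 1.46 m/s, Re = 3.82×10^5, f = 0.01538, h_f = 12.6 m ≈ 13.4 m ✓

D ≈ 343 mm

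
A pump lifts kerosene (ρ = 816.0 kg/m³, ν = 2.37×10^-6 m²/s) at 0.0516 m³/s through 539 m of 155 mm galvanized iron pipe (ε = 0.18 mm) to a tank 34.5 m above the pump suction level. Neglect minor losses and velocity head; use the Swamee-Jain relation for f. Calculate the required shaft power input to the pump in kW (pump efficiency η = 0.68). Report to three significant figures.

P_shaft ≈ 38.6 kW

V = 4Q/(πD²) = 2.735 m/s; Re = 1.79×10^5; ε/D = 0.00116; f = 0.02194
h_f = f(L/D)V²/2g = 29.09 m
Total head H = z + h_f = 34.5 + 29.09 = 63.59 m
P_hyd = ρgQH = 816.0·9.81·0.0516·63.59 = 26.26 kW
P_shaft = P_hyd/η = 26.26/0.68 = 38.62 kW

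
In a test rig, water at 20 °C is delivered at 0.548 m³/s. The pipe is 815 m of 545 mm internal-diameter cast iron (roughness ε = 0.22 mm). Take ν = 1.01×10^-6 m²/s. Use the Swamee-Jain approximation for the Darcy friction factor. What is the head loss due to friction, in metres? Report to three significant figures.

V = 4Q/(πD²) = 4·0.548/(π·0.545²) = 2.349 m/s
Re = VD/ν = 2.349·0.545/1.01×10^-6 = 1.27×10^6 → turbulent
ε/D = 0.22/545 = 4.04×10^-4
Swamee-Jain: f = 0.01648
h_f = f(L/D)V²/(2g) = 0.01648·(815/0.545)·2.349²/(2·9.81) = 6.933 m

h_f ≈ 6.93 m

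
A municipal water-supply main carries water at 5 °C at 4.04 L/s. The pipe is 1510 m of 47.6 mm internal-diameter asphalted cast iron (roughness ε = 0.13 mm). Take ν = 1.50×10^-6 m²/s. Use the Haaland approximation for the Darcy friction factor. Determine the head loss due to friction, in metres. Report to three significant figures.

h_f ≈ 227 m

V = 4Q/(πD²) = 4·0.00404/(π·0.0476²) = 2.270 m/s
Re = VD/ν = 2.270·0.0476/1.50×10^-6 = 7.20×10^4 → turbulent
ε/D = 0.13/47.6 = 0.00273
Haaland: f = 0.02723
h_f = f(L/D)V²/(2g) = 0.02723·(1510/0.0476)·2.270²/(2·9.81) = 226.9 m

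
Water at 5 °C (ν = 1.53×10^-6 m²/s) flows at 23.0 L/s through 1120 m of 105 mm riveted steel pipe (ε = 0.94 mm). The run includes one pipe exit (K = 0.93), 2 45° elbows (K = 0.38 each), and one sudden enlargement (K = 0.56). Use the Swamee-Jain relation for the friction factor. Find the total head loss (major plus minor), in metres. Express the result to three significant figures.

H_L ≈ 143 m

V = 4Q/(πD²) = 2.656 m/s; V²/2g = 0.3596 m
Re = 1.82×10^5, ε/D = 0.00895 → f = 0.03705 (Swamee-Jain)
Major: h_f = f(L/D)·V²/2g = 0.03705·10667·0.3596 = 142.1 m
Minor: ΣK = 2.25; h_m = ΣK·V²/2g = 0.8091 m
Total H_L = 142.1 + 0.8091 = 142.9 m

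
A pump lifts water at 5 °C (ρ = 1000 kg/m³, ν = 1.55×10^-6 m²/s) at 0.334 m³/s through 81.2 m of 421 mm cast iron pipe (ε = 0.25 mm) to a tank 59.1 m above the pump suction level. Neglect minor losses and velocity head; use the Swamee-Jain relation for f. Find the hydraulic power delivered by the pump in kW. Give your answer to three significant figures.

V = 4Q/(πD²) = 2.399 m/s; Re = 6.52×10^5; ε/D = 5.94×10^-4; f = 0.01814
h_f = f(L/D)V²/2g = 1.027 m
Total head H = z + h_f = 59.1 + 1.027 = 60.13 m
P_hyd = ρgQH = 1000·9.81·0.334·60.13 = 197.0 kW

P_hyd ≈ 197 kW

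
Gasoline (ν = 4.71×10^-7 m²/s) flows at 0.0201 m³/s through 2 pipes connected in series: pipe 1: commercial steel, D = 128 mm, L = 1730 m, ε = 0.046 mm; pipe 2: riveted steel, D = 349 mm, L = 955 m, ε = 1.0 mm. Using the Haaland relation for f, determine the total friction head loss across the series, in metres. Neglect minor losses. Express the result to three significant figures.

H ≈ 28.4 m

Pipe 1: V = 1.562 m/s, Re = 4.24×10^5, ε/D = 3.59×10^-4, f = 0.01678, h_1 = f(L/D)V²/2g = 28.20 m
Pipe 2: V = 0.2101 m/s, Re = 1.56×10^5, ε/D = 0.00287, f = 0.02667, h_2 = f(L/D)V²/2g = 0.1642 m
Series → Q common, losses add: H = Σh = 28.36 m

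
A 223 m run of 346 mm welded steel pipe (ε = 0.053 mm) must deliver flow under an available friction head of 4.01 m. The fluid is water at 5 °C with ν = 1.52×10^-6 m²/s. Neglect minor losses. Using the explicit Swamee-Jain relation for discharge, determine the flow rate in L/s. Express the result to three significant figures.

Swamee-Jain (Type II): Q = -0.965·√(gD⁵h_f/L)·ln[ε/(3.7D) + √(3.17ν²L/(gD³h_f))]
√(gD⁵h_f/L) = √(9.81·0.346⁵·4.01/223) = 0.02958
ε/(3.7D) = 4.14×10^-5; √(3.17ν²L/(gD³h_f)) = 3.17×10^-5
Q = -0.965·0.02958·ln(7.306×10^-5) = 0.2718 m³/s
Check: V = 2.89 m/s, Re = 6.58×10^5, f = 0.01468, h_f = 4.03 m ≈ 4.01 m ✓

Q ≈ 272 L/s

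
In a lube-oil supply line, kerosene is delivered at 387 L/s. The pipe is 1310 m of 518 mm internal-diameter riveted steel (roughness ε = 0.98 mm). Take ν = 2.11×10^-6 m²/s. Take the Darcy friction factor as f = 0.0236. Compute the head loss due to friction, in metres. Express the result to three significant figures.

h_f ≈ 10.3 m

V = 4Q/(πD²) = 4·0.387/(π·0.518²) = 1.836 m/s
h_f = f(L/D)V²/(2g) = 0.02360·(1310/0.518)·1.836²/(2·9.81) = 10.26 m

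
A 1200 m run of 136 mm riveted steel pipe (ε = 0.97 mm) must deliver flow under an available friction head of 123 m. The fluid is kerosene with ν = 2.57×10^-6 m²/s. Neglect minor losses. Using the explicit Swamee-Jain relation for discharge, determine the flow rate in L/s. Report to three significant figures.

Q ≈ 41.0 L/s

Swamee-Jain (Type II): Q = -0.965·√(gD⁵h_f/L)·ln[ε/(3.7D) + √(3.17ν²L/(gD³h_f))]
√(gD⁵h_f/L) = √(9.81·0.136⁵·123/1200) = 0.006840
ε/(3.7D) = 0.00193; √(3.17ν²L/(gD³h_f)) = 9.10×10^-5
Q = -0.965·0.006840·ln(0.002019) = 0.04096 m³/s
Check: V = 2.82 m/s, Re = 1.49×10^5, f = 0.03462, h_f = 124 m ≈ 123 m ✓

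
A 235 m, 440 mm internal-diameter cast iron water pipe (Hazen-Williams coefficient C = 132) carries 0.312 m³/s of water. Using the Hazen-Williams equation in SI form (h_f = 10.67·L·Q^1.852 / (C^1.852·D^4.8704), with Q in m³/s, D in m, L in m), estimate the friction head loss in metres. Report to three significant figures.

h_f = 10.67·235·0.312^1.852 / (132^1.852·0.440^4.8704) = 1.869 m

h_f ≈ 1.87 m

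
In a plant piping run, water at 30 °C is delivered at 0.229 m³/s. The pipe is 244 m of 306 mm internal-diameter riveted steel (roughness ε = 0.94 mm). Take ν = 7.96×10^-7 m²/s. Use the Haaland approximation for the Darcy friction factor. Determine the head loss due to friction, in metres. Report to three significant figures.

V = 4Q/(πD²) = 4·0.229/(π·0.306²) = 3.114 m/s
Re = VD/ν = 3.114·0.306/7.96×10^-7 = 1.20×10^6 → turbulent
ε/D = 0.94/306 = 0.00307
Haaland: f = 0.02649
h_f = f(L/D)V²/(2g) = 0.02649·(244/0.306)·3.114²/(2·9.81) = 10.44 m

h_f ≈ 10.4 m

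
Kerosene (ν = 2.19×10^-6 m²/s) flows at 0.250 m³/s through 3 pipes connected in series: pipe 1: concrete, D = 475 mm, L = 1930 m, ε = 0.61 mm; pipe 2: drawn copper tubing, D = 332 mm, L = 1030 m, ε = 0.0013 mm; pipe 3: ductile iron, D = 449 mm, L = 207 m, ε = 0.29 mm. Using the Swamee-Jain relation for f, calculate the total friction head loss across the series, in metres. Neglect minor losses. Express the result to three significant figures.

Pipe 1: V = 1.411 m/s, Re = 3.06×10^5, ε/D = 0.00128, f = 0.02184, h_1 = f(L/D)V²/2g = 9.001 m
Pipe 2: V = 2.888 m/s, Re = 4.38×10^5, ε/D = 3.92×10^-6, f = 0.01347, h_2 = f(L/D)V²/2g = 17.76 m
Pipe 3: V = 1.579 m/s, Re = 3.24×10^5, ε/D = 6.46×10^-4, f = 0.01903, h_3 = f(L/D)V²/2g = 1.115 m
Series → Q common, losses add: H = Σh = 27.87 m

H ≈ 27.9 m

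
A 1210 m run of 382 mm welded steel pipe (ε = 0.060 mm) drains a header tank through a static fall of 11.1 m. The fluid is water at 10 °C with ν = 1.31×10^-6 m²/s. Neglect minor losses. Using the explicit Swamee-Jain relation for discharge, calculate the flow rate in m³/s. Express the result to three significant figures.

Swamee-Jain (Type II): Q = -0.965·√(gD⁵h_f/L)·ln[ε/(3.7D) + √(3.17ν²L/(gD³h_f))]
√(gD⁵h_f/L) = √(9.81·0.382⁵·11.1/1210) = 0.02706
ε/(3.7D) = 4.25×10^-5; √(3.17ν²L/(gD³h_f)) = 3.29×10^-5
Q = -0.965·0.02706·ln(7.538×10^-5) = 0.2479 m³/s
Check: V = 2.16 m/s, Re = 6.31×10^5, f = 0.01478, h_f = 11.2 m ≈ 11.1 m ✓

Q ≈ 0.248 m³/s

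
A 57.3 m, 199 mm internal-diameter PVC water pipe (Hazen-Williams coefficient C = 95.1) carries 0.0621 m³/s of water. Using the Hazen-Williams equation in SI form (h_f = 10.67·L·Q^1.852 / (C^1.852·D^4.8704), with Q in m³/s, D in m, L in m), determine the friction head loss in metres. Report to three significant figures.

h_f = 10.67·57.3·0.0621^1.852 / (95.1^1.852·0.199^4.8704) = 2.006 m

h_f ≈ 2.01 m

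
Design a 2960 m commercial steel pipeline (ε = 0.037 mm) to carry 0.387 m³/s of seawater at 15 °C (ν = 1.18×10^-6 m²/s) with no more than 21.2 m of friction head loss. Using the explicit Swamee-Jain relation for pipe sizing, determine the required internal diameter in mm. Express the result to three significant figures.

Swamee-Jain (Type III): D = 0.66·[ε^1.25·(LQ²/(gh_f))^4.75 + ν·Q^9.4·(L/(gh_f))^5.2]^0.04
LQ²/(gh_f) = 2.132; L/(gh_f) = 14.23
Term 1 = ε^1.25·(…)^4.75 = 1.05×10^-4; Term 2 = ν·Q^9.4·(…)^5.2 = 1.56×10^-4
D = 0.66·(1.05×10^-4 + 1.56×10^-4)^0.04 = 0.4745 m = 474 mm
Check: V = 2.19 m/s, Re = 8.80×10^5, f = 0.01333, h_f = 20.3 m ≈ 21.2 m ✓

D ≈ 474 mm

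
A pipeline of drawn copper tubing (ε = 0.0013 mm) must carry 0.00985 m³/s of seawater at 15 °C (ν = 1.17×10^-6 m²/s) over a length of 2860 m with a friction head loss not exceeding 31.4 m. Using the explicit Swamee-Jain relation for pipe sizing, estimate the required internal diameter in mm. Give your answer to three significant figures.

Swamee-Jain (Type III): D = 0.66·[ε^1.25·(LQ²/(gh_f))^4.75 + ν·Q^9.4·(L/(gh_f))^5.2]^0.04
LQ²/(gh_f) = 9.008×10^-4; L/(gh_f) = 9.285
Term 1 = ε^1.25·(…)^4.75 = 1.50×10^-22; Term 2 = ν·Q^9.4·(…)^5.2 = 1.73×10^-20
D = 0.66·(1.50×10^-22 + 1.73×10^-20)^0.04 = 0.1070 m = 107 mm
Check: V = 1.10 m/s, Re = 1.00×10^5, f = 0.01793, h_f = 29.4 m ≈ 31.4 m ✓

D ≈ 107 mm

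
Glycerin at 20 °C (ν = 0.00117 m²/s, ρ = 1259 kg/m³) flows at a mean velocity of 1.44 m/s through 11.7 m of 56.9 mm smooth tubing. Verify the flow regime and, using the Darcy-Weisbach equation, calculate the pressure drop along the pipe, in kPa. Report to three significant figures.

Re = VD/ν = 1.44·0.05690/0.00117 = 70.0 → laminar (Re < 2300)
f = 64/Re = 0.9139
h_f = f(L/D)V²/(2g) = 0.9139·(11.7/0.05690)·1.44²/(2·9.81) = 19.86 m
Δp = ρg·h_f = 1259·9.81·19.86 = 245.3 kPa

Δp ≈ 245 kPa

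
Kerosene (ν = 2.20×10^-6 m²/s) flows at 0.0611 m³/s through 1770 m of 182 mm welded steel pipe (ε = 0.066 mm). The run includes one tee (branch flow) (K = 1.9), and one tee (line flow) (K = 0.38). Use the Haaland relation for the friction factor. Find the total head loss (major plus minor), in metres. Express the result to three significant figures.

V = 4Q/(πD²) = 2.349 m/s; V²/2g = 0.2811 m
Re = 1.94×10^5, ε/D = 3.63×10^-4 → f = 0.01793 (Haaland)
Major: h_f = f(L/D)·V²/2g = 0.01793·9725·0.2811 = 49.03 m
Minor: ΣK = 2.28; h_m = ΣK·V²/2g = 0.6410 m
Total H_L = 49.03 + 0.6410 = 49.67 m

H_L ≈ 49.7 m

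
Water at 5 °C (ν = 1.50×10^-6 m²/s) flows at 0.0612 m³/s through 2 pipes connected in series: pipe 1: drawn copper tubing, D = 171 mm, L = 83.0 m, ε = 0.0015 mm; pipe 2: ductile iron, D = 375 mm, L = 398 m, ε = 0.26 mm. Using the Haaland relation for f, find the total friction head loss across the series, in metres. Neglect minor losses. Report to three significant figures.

Pipe 1: V = 2.665 m/s, Re = 3.04×10^5, ε/D = 8.77×10^-6, f = 0.01438, h_1 = f(L/D)V²/2g = 2.526 m
Pipe 2: V = 0.5541 m/s, Re = 1.39×10^5, ε/D = 6.93×10^-4, f = 0.02018, h_2 = f(L/D)V²/2g = 0.3351 m
Series → Q common, losses add: H = Σh = 2.861 m

H ≈ 2.86 m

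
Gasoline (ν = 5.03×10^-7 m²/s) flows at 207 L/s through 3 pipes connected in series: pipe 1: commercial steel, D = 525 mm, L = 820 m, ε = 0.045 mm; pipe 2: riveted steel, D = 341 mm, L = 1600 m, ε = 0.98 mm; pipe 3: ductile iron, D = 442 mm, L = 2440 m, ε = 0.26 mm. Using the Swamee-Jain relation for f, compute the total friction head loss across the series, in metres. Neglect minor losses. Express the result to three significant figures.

H ≈ 42.0 m

Pipe 1: V = 0.9562 m/s, Re = 9.98×10^5, ε/D = 8.57×10^-5, f = 0.01329, h_1 = f(L/D)V²/2g = 0.9676 m
Pipe 2: V = 2.267 m/s, Re = 1.54×10^6, ε/D = 0.00287, f = 0.02600, h_2 = f(L/D)V²/2g = 31.94 m
Pipe 3: V = 1.349 m/s, Re = 1.19×10^6, ε/D = 5.88×10^-4, f = 0.01780, h_3 = f(L/D)V²/2g = 9.113 m
Series → Q common, losses add: H = Σh = 42.02 m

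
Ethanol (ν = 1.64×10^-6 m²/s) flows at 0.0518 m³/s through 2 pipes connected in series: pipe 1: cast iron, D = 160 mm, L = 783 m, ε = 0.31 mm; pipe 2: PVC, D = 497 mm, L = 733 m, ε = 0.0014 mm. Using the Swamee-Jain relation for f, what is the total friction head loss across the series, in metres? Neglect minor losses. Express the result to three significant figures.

Pipe 1: V = 2.576 m/s, Re = 2.51×10^5, ε/D = 0.00194, f = 0.02411, h_1 = f(L/D)V²/2g = 39.92 m
Pipe 2: V = 0.2670 m/s, Re = 8.09×10^4, ε/D = 2.82×10^-6, f = 0.01870, h_2 = f(L/D)V²/2g = 0.1002 m
Series → Q common, losses add: H = Σh = 40.02 m

H ≈ 40.0 m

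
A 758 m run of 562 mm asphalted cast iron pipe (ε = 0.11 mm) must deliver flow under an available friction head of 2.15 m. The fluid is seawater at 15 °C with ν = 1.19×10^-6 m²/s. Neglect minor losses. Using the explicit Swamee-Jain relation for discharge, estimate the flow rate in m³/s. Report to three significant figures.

Swamee-Jain (Type II): Q = -0.965·√(gD⁵h_f/L)·ln[ε/(3.7D) + √(3.17ν²L/(gD³h_f))]
√(gD⁵h_f/L) = √(9.81·0.562⁵·2.15/758) = 0.03950
ε/(3.7D) = 5.29×10^-5; √(3.17ν²L/(gD³h_f)) = 3.01×10^-5
Q = -0.965·0.03950·ln(8.305×10^-5) = 0.3581 m³/s
Check: V = 1.44 m/s, Re = 6.82×10^5, f = 0.01509, h_f = 2.16 m ≈ 2.15 m ✓

Q ≈ 0.358 m³/s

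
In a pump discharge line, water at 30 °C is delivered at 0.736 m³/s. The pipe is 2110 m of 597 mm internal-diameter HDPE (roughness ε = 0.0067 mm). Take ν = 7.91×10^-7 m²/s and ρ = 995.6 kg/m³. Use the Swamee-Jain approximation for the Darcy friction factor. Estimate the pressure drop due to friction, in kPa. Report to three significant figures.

V = 4Q/(πD²) = 4·0.736/(π·0.597²) = 2.629 m/s
Re = VD/ν = 2.629·0.597/7.91×10^-7 = 1.98×10^6 → turbulent
ε/D = 0.0067/597 = 1.12×10^-5
Swamee-Jain: f = 0.01079
h_f = f(L/D)V²/(2g) = 0.01079·(2110/0.597)·2.629²/(2·9.81) = 13.44 m
Δp = ρg·h_f = 995.6·9.81·13.44 = 131.2 kPa

Δp ≈ 131 kPa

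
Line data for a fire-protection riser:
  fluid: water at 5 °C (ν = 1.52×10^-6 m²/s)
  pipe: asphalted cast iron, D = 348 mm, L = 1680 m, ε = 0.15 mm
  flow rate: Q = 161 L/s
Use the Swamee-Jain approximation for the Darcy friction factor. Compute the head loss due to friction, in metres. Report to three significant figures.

h_f ≈ 12.4 m

V = 4Q/(πD²) = 4·0.161/(π·0.348²) = 1.693 m/s
Re = VD/ν = 1.693·0.348/1.52×10^-6 = 3.88×10^5 → turbulent
ε/D = 0.15/348 = 4.31×10^-4
Swamee-Jain: f = 0.01760
h_f = f(L/D)V²/(2g) = 0.01760·(1680/0.348)·1.693²/(2·9.81) = 12.41 m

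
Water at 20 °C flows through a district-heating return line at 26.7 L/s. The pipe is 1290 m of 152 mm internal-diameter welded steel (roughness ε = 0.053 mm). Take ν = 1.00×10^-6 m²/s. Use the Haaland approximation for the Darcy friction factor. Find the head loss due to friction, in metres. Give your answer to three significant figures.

V = 4Q/(πD²) = 4·0.0267/(π·0.152²) = 1.471 m/s
Re = VD/ν = 1.471·0.152/1.00×10^-6 = 2.24×10^5 → turbulent
ε/D = 0.053/152 = 3.49×10^-4
Haaland: f = 0.01760
h_f = f(L/D)V²/(2g) = 0.01760·(1290/0.152)·1.471²/(2·9.81) = 16.48 m

h_f ≈ 16.5 m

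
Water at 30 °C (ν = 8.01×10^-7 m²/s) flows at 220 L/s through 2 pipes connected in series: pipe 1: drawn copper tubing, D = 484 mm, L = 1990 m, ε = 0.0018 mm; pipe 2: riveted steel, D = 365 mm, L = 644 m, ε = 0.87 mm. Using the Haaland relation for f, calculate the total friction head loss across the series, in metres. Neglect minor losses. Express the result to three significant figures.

Pipe 1: V = 1.196 m/s, Re = 7.23×10^5, ε/D = 3.72×10^-6, f = 0.01230, h_1 = f(L/D)V²/2g = 3.684 m
Pipe 2: V = 2.103 m/s, Re = 9.58×10^5, ε/D = 0.00238, f = 0.02475, h_2 = f(L/D)V²/2g = 9.840 m
Series → Q common, losses add: H = Σh = 13.52 m

H ≈ 13.5 m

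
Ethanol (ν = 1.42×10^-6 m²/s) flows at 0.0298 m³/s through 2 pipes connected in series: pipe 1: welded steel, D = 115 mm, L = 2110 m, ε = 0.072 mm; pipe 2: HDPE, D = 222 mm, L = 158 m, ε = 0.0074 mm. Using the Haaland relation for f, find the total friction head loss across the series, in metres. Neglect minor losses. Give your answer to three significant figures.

H ≈ 147 m

Pipe 1: V = 2.869 m/s, Re = 2.32×10^5, ε/D = 6.26×10^-4, f = 0.01907, h_1 = f(L/D)V²/2g = 146.8 m
Pipe 2: V = 0.7699 m/s, Re = 1.20×10^5, ε/D = 3.33×10^-5, f = 0.01731, h_2 = f(L/D)V²/2g = 0.3721 m
Series → Q common, losses add: H = Σh = 147.1 m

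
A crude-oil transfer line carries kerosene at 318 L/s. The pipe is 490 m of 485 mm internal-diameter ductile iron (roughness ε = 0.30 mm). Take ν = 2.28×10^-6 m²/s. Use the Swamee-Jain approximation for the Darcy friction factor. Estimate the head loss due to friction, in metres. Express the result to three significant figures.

h_f ≈ 2.86 m

V = 4Q/(πD²) = 4·0.318/(π·0.485²) = 1.721 m/s
Re = VD/ν = 1.721·0.485/2.28×10^-6 = 3.66×10^5 → turbulent
ε/D = 0.30/485 = 6.19×10^-4
Swamee-Jain: f = 0.01876
h_f = f(L/D)V²/(2g) = 0.01876·(490/0.485)·1.721²/(2·9.81) = 2.862 m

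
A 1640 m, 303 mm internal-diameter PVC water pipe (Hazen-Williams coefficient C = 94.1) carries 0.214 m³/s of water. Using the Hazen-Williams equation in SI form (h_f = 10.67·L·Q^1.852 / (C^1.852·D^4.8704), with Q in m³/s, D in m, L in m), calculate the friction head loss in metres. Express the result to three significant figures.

h_f = 10.67·1640·0.214^1.852 / (94.1^1.852·0.303^4.8704) = 74.72 m

h_f ≈ 74.7 m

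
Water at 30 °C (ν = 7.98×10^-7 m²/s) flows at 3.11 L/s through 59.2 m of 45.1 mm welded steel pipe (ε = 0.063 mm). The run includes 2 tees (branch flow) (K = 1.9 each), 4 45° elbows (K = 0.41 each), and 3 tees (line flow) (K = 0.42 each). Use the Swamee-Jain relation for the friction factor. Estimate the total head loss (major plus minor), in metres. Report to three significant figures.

H_L ≈ 7.24 m

V = 4Q/(πD²) = 1.947 m/s; V²/2g = 0.1932 m
Re = 1.10×10^5, ε/D = 0.00140 → f = 0.02346 (Swamee-Jain)
Major: h_f = f(L/D)·V²/2g = 0.02346·1313·0.1932 = 5.949 m
Minor: ΣK = 6.70; h_m = ΣK·V²/2g = 1.294 m
Total H_L = 5.949 + 1.294 = 7.243 m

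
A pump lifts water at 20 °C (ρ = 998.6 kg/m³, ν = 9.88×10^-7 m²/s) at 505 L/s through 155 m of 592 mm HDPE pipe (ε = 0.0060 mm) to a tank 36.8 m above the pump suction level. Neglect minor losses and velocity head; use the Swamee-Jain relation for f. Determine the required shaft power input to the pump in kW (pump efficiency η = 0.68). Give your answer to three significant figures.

P_shaft ≈ 272 kW

V = 4Q/(πD²) = 1.835 m/s; Re = 1.10×10^6; ε/D = 1.01×10^-5; f = 0.01169
h_f = f(L/D)V²/2g = 0.5250 m
Total head H = z + h_f = 36.8 + 0.5250 = 37.33 m
P_hyd = ρgQH = 998.6·9.81·0.505·37.33 = 184.7 kW
P_shaft = P_hyd/η = 184.7/0.68 = 271.5 kW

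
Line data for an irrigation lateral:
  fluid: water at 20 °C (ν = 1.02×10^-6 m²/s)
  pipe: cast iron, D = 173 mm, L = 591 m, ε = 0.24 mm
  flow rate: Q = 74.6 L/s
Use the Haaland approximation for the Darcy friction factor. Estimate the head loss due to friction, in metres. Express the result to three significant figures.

h_f ≈ 38.1 m

V = 4Q/(πD²) = 4·0.0746/(π·0.173²) = 3.174 m/s
Re = VD/ν = 3.174·0.173/1.02×10^-6 = 5.38×10^5 → turbulent
ε/D = 0.24/173 = 0.00139
Haaland: f = 0.02173
h_f = f(L/D)V²/(2g) = 0.02173·(591/0.173)·3.174²/(2·9.81) = 38.10 m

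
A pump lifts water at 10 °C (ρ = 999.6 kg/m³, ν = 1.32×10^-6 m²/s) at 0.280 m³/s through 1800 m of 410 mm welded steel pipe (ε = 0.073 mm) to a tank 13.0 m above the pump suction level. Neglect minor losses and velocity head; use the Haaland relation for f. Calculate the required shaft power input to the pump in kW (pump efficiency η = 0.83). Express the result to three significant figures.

P_shaft ≈ 92.1 kW

V = 4Q/(πD²) = 2.121 m/s; Re = 6.59×10^5; ε/D = 1.78×10^-4; f = 0.01474
h_f = f(L/D)V²/2g = 14.84 m
Total head H = z + h_f = 13.0 + 14.84 = 27.84 m
P_hyd = ρgQH = 999.6·9.81·0.280·27.84 = 76.44 kW
P_shaft = P_hyd/η = 76.44/0.83 = 92.10 kW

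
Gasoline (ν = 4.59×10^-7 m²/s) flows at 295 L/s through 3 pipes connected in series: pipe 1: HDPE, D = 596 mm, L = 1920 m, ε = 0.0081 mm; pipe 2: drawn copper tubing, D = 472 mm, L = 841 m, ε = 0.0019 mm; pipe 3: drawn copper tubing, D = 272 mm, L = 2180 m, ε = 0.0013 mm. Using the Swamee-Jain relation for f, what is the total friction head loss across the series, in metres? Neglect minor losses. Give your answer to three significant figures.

Pipe 1: V = 1.057 m/s, Re = 1.37×10^6, ε/D = 1.36×10^-5, f = 0.01141, h_1 = f(L/D)V²/2g = 2.095 m
Pipe 2: V = 1.686 m/s, Re = 1.73×10^6, ε/D = 4.03×10^-6, f = 0.01075, h_2 = f(L/D)V²/2g = 2.774 m
Pipe 3: V = 5.077 m/s, Re = 3.01×10^6, ε/D = 4.78×10^-6, f = 0.009960, h_3 = f(L/D)V²/2g = 104.9 m
Series → Q common, losses add: H = Σh = 109.7 m

H ≈ 110 m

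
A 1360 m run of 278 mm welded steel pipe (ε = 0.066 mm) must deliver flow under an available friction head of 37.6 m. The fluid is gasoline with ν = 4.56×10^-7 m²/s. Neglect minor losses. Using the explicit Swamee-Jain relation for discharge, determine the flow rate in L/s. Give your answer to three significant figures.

Swamee-Jain (Type II): Q = -0.965·√(gD⁵h_f/L)·ln[ε/(3.7D) + √(3.17ν²L/(gD³h_f))]
√(gD⁵h_f/L) = √(9.81·0.278⁵·37.6/1360) = 0.02122
ε/(3.7D) = 6.42×10^-5; √(3.17ν²L/(gD³h_f)) = 1.06×10^-5
Q = -0.965·0.02122·ln(7.480×10^-5) = 0.1946 m³/s
Check: V = 3.21 m/s, Re = 1.95×10^6, f = 0.01476, h_f = 37.8 m ≈ 37.6 m ✓

Q ≈ 195 L/s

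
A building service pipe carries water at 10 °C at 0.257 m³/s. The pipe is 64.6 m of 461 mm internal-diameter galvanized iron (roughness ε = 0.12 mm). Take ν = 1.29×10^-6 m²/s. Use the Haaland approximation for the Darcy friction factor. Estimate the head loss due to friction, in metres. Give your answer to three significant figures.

V = 4Q/(πD²) = 4·0.257/(π·0.461²) = 1.540 m/s
Re = VD/ν = 1.540·0.461/1.29×10^-6 = 5.50×10^5 → turbulent
ε/D = 0.12/461 = 2.60×10^-4
Haaland: f = 0.01572
h_f = f(L/D)V²/(2g) = 0.01572·(64.6/0.461)·1.540²/(2·9.81) = 0.2662 m

h_f ≈ 0.266 m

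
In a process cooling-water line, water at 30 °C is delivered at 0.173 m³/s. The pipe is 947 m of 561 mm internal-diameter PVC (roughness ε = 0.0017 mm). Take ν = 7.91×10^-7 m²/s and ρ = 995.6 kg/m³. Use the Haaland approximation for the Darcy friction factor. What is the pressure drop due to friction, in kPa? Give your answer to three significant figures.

V = 4Q/(πD²) = 4·0.173/(π·0.561²) = 0.6999 m/s
Re = VD/ν = 0.6999·0.561/7.91×10^-7 = 4.96×10^5 → turbulent
ε/D = 0.0017/561 = 3.03×10^-6
Haaland: f = 0.01311
h_f = f(L/D)V²/(2g) = 0.01311·(947/0.561)·0.6999²/(2·9.81) = 0.5526 m
Δp = ρg·h_f = 995.6·9.81·0.5526 = 5.398 kPa

Δp ≈ 5.40 kPa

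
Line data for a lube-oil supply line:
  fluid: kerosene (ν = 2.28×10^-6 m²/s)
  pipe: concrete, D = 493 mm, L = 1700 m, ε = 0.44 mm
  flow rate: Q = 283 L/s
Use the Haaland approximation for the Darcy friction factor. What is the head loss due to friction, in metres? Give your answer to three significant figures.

h_f ≈ 7.73 m

V = 4Q/(πD²) = 4·0.283/(π·0.493²) = 1.483 m/s
Re = VD/ν = 1.483·0.493/2.28×10^-6 = 3.21×10^5 → turbulent
ε/D = 0.44/493 = 8.92×10^-4
Haaland: f = 0.02000
h_f = f(L/D)V²/(2g) = 0.02000·(1700/0.493)·1.483²/(2·9.81) = 7.727 m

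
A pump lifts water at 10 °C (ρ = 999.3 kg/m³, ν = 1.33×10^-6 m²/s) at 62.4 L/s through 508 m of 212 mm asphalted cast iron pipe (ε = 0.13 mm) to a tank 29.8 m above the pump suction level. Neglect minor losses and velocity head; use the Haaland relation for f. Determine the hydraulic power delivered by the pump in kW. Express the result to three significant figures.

V = 4Q/(πD²) = 1.768 m/s; Re = 2.82×10^5; ε/D = 6.13×10^-4; f = 0.01877
h_f = f(L/D)V²/2g = 7.164 m
Total head H = z + h_f = 29.8 + 7.164 = 36.96 m
P_hyd = ρgQH = 999.3·9.81·0.0624·36.96 = 22.61 kW

P_hyd ≈ 22.6 kW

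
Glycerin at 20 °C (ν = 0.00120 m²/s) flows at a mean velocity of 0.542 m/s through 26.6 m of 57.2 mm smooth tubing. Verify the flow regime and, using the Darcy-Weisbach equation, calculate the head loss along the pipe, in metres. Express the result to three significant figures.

Re = VD/ν = 0.542·0.05720/0.00120 = 25.8 → laminar (Re < 2300)
f = 64/Re = 2.477
h_f = f(L/D)V²/(2g) = 2.477·(26.6/0.05720)·0.542²/(2·9.81) = 17.25 m

h_f ≈ 17.2 m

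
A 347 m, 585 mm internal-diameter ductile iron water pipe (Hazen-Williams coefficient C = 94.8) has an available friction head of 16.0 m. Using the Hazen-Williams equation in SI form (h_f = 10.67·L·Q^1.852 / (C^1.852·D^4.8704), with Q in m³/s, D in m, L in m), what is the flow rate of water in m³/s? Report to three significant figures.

Rearranging: Q = [h_f·C^1.852·D^4.8704 / (10.67·L)]^(1/1.852)
Q = [16.0·94.8^1.852·0.585^4.8704 / (10.67·347)]^0.540 = 1.224 m³/s

Q ≈ 1.22 m³/s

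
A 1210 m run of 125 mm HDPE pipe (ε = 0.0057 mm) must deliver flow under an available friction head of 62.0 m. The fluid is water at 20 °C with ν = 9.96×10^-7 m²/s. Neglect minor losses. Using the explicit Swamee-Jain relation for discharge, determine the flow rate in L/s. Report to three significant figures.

Swamee-Jain (Type II): Q = -0.965·√(gD⁵h_f/L)·ln[ε/(3.7D) + √(3.17ν²L/(gD³h_f))]
√(gD⁵h_f/L) = √(9.81·0.125⁵·62.0/1210) = 0.003917
ε/(3.7D) = 1.23×10^-5; √(3.17ν²L/(gD³h_f)) = 5.66×10^-5
Q = -0.965·0.003917·ln(6.892×10^-5) = 0.03622 m³/s
Check: V = 2.95 m/s, Re = 3.70×10^5, f = 0.01440, h_f = 61.9 m ≈ 62.0 m ✓

Q ≈ 36.2 L/s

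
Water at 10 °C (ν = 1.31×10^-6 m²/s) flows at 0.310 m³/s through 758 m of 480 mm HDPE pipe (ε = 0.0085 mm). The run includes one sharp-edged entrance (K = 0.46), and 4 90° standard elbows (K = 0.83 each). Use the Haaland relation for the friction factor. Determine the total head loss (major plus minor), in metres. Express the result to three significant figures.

V = 4Q/(πD²) = 1.713 m/s; V²/2g = 0.1496 m
Re = 6.28×10^5, ε/D = 1.77×10^-5 → f = 0.01279 (Haaland)
Major: h_f = f(L/D)·V²/2g = 0.01279·1579·0.1496 = 3.021 m
Minor: ΣK = 3.78; h_m = ΣK·V²/2g = 0.5654 m
Total H_L = 3.021 + 0.5654 = 3.587 m

H_L ≈ 3.59 m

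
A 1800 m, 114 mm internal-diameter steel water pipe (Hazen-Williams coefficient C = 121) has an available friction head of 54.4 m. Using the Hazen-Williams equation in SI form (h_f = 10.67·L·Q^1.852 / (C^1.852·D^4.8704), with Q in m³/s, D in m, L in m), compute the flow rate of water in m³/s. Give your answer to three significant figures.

Rearranging: Q = [h_f·C^1.852·D^4.8704 / (10.67·L)]^(1/1.852)
Q = [54.4·121^1.852·0.114^4.8704 / (10.67·1800)]^0.540 = 0.01686 m³/s

Q ≈ 0.0169 m³/s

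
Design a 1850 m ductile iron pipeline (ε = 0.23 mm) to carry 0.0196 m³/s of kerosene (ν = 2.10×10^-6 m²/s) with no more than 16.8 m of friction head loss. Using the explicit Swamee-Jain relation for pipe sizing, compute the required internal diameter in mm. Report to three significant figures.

D ≈ 156 mm

Swamee-Jain (Type III): D = 0.66·[ε^1.25·(LQ²/(gh_f))^4.75 + ν·Q^9.4·(L/(gh_f))^5.2]^0.04
LQ²/(gh_f) = 0.004312; L/(gh_f) = 11.23
Term 1 = ε^1.25·(…)^4.75 = 1.65×10^-16; Term 2 = ν·Q^9.4·(…)^5.2 = 5.38×10^-17
D = 0.66·(1.65×10^-16 + 5.38×10^-17)^0.04 = 0.1560 m = 156 mm
Check: V = 1.03 m/s, Re = 7.62×10^4, f = 0.02441, h_f = 15.5 m ≈ 16.8 m ✓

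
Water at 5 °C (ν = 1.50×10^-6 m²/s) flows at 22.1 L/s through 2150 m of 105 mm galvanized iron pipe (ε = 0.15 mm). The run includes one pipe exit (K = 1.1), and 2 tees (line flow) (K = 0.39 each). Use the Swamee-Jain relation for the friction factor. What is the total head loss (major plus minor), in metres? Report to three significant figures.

V = 4Q/(πD²) = 2.552 m/s; V²/2g = 0.3320 m
Re = 1.79×10^5, ε/D = 0.00143 → f = 0.02287 (Swamee-Jain)
Major: h_f = f(L/D)·V²/2g = 0.02287·20476·0.3320 = 155.5 m
Minor: ΣK = 1.88; h_m = ΣK·V²/2g = 0.6242 m
Total H_L = 155.5 + 0.6242 = 156.1 m

H_L ≈ 156 m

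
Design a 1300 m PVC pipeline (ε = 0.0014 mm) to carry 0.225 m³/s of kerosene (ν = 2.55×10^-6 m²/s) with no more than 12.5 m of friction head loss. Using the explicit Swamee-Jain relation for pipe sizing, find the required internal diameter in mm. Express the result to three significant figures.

D ≈ 368 mm

Swamee-Jain (Type III): D = 0.66·[ε^1.25·(LQ²/(gh_f))^4.75 + ν·Q^9.4·(L/(gh_f))^5.2]^0.04
LQ²/(gh_f) = 0.5367; L/(gh_f) = 10.60
Term 1 = ε^1.25·(…)^4.75 = 2.51×10^-9; Term 2 = ν·Q^9.4·(…)^5.2 = 4.46×10^-7
D = 0.66·(2.51×10^-9 + 4.46×10^-7)^0.04 = 0.3678 m = 368 mm
Check: V = 2.12 m/s, Re = 3.05×10^5, f = 0.01437, h_f = 11.6 m ≈ 12.5 m ✓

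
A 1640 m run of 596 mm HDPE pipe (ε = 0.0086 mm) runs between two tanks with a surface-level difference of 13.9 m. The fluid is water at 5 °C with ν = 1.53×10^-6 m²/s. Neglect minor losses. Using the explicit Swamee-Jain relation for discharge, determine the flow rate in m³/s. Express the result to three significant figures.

Swamee-Jain (Type II): Q = -0.965·√(gD⁵h_f/L)·ln[ε/(3.7D) + √(3.17ν²L/(gD³h_f))]
√(gD⁵h_f/L) = √(9.81·0.596⁵·13.9/1640) = 0.07907
ε/(3.7D) = 3.90×10^-6; √(3.17ν²L/(gD³h_f)) = 2.05×10^-5
Q = -0.965·0.07907·ln(2.443×10^-5) = 0.8103 m³/s
Check: V = 2.90 m/s, Re = 1.13×10^6, f = 0.01175, h_f = 13.9 m ≈ 13.9 m ✓

Q ≈ 0.810 m³/s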